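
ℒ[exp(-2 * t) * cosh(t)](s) (s + 2)/((s + 2)^2-1)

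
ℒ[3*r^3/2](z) 9/z^4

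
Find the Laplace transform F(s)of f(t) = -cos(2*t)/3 -s/(3*s^2 + 12)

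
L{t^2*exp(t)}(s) 2/(s - 1)^3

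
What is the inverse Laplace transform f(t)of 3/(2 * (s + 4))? 3 * exp(-4 * t)/2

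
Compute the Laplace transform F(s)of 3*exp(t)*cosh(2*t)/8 3*(s - 1)/(8*((s - 1)^2-4))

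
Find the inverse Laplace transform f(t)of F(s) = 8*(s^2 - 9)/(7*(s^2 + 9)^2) 8*t*cos(3*t)/7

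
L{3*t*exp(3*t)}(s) 3/(s - 3)^2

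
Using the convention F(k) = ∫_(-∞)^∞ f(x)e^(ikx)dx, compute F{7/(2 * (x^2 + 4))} 7 * pi * exp(-2 * Abs(k))/4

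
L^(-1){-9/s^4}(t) -3 * t^3/2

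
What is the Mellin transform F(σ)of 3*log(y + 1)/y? -3*pi*csc(pi*σ)/(σ - 1)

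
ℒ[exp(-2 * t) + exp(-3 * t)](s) 1/(s + 3) + 1/(s + 2)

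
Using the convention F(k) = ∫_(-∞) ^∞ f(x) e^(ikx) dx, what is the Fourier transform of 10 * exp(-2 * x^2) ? 5 * sqrt(2) * sqrt(pi) * exp(-k^2/8) 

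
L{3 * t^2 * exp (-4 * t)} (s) 6/ (s + 4)^3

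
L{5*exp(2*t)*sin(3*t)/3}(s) 5/((s - 2)^2+9)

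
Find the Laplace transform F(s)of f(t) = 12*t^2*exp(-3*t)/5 24/(5*(s + 3)^3)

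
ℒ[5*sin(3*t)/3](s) 5/(s^2 + 9)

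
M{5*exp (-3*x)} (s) 5*gamma (s)/3^s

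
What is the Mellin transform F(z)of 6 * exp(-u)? 6 * gamma(z)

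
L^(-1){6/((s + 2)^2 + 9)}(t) 2*exp(-2*t)*sin(3*t)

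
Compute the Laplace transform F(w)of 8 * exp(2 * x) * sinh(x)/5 8/(5 * ((w - 2)^2 - 1))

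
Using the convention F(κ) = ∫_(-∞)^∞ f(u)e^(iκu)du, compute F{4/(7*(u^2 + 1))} 4*pi*exp(-Abs(κ))/7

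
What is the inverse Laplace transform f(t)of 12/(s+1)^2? 12 * t * exp(-t)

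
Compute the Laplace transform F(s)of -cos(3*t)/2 -s/(2*s^2+18)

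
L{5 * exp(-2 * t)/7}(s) 5/(7 * (s + 2))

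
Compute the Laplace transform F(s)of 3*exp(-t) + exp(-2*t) 3/(s + 1) + 1/(s + 2)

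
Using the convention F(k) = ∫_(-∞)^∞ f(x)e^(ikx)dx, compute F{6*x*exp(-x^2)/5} 3*I*sqrt(pi)*k*exp(-k^2/4)/5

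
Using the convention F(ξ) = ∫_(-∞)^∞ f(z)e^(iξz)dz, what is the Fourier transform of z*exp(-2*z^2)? sqrt(2)*I*sqrt(pi)*ξ*exp(-ξ^2/8)/8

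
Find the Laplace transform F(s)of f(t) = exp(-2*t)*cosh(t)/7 (s + 2)/(7*((s + 2)^2 - 1))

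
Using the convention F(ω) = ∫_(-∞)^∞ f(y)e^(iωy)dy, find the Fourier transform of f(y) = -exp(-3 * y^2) -sqrt(3) * sqrt(pi) * exp(-ω^2/12)/3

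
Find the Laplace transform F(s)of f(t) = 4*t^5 480/s^6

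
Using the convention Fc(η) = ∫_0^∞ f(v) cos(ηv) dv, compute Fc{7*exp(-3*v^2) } 7*sqrt(3)*sqrt(pi)*exp(-η^2/12) /6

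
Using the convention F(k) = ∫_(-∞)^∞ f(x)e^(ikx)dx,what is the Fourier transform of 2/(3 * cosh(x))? 2 * pi/(3 * cosh(pi * k/2))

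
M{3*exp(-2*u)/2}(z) 3*gamma(z)/(2*2^z)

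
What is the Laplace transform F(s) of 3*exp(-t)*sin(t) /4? 3/(4*((s+1) ^2+1) ) 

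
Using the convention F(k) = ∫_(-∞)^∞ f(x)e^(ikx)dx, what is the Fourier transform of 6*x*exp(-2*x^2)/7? 3*sqrt(2)*I*sqrt(pi)*k*exp(-k^2/8)/28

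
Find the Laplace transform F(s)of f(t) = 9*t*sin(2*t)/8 9*s/(2*(s^2+4)^2)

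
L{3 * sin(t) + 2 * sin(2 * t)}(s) 4/(s^2 + 4) + 3/(s^2 + 1)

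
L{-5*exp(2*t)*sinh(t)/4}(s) -5/(4*(s - 2)^2 - 4)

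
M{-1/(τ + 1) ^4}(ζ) pi * (ζ - 3) * (ζ - 2) * (ζ - 1) /(6 * sin(pi * ζ) ) 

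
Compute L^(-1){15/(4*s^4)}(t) 5*t^3/8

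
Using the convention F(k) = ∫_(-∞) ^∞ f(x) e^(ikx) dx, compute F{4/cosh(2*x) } 2*pi/cosh(pi*k/4) 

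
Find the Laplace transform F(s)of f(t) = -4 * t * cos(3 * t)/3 4 * (9 - s^2)/(3 * (s^2+9)^2)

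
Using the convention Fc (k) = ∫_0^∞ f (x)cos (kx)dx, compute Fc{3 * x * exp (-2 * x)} 3 * (4 - k^2)/ (k^2 + 4)^2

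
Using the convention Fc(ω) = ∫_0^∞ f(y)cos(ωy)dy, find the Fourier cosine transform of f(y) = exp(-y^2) sqrt(pi)*exp(-ω^2/4)/2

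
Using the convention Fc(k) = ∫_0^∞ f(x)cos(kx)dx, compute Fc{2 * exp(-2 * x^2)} sqrt(2) * sqrt(pi) * exp(-k^2/8)/2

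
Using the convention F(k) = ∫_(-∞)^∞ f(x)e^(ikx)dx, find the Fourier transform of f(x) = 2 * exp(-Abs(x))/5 4/(5 * (k^2 + 1))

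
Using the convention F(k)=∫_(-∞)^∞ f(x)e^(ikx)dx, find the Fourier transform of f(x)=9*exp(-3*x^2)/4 3*sqrt(3)*sqrt(pi)*exp(-k^2/12)/4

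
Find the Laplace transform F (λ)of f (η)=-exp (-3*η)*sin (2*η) -2/ ( (λ+3)^2+4)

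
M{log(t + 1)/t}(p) -pi*csc(pi*p)/(p - 1)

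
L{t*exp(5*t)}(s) (s - 5)^(-2)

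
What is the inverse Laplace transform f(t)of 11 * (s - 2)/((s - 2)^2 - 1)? 11 * exp(2 * t) * cosh(t)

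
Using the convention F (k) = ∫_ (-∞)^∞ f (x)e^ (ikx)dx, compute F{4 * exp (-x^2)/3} 4 * sqrt (pi) * exp (-k^2/4)/3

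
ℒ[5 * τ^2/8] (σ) 5/(4 * σ^3)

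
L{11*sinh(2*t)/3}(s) 22/(3*(s^2 - 4))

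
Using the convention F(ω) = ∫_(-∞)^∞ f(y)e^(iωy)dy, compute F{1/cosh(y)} pi/cosh(pi * ω/2)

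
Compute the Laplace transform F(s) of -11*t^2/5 -22/(5*s^3) 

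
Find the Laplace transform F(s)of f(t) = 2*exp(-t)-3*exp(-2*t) 2/(s + 1)-3/(s + 2)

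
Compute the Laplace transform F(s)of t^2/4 1/(2 * s^3)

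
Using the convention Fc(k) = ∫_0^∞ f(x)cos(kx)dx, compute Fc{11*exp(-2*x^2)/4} 11*sqrt(2)*sqrt(pi)*exp(-k^2/8)/16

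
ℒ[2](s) 2/s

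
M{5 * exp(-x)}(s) 5 * gamma(s)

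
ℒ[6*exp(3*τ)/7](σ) 6/(7*(σ - 3))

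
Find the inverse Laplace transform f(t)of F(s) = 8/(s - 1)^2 8*t*exp(t)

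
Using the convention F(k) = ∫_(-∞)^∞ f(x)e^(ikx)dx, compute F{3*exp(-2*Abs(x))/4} 3/(k^2 + 4)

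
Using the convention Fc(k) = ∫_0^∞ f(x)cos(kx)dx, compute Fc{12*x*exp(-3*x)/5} 12*(9 - k^2)/(5*(k^2 + 9)^2)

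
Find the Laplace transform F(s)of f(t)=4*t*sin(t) 8*s/(s^2+1)^2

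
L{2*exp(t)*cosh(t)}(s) 2*(s - 1)/(s*(s - 2))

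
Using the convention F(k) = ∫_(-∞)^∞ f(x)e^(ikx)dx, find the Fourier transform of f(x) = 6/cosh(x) 6*pi/cosh(pi*k/2)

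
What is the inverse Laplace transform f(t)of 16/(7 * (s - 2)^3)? 8 * t^2 * exp(2 * t)/7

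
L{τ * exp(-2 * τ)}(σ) (σ + 2)^(-2)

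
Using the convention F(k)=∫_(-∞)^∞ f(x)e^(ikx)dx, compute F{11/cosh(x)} 11 * pi/cosh(pi * k/2)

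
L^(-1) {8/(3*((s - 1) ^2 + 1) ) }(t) 8*exp(t)*sin(t) /3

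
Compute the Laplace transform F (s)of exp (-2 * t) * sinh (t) 1/ ( (s + 2)^2 - 1)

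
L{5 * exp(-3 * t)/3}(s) 5/(3 * (s+3))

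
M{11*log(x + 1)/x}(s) -11*pi*csc(pi*s)/(s - 1)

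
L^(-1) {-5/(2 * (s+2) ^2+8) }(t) -5 * exp(-2 * t) * sin(2 * t) /4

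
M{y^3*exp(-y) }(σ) gamma(σ + 3) 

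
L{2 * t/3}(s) 2/(3 * s^2)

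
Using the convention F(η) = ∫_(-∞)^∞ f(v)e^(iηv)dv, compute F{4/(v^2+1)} 4*pi*exp(-Abs(η))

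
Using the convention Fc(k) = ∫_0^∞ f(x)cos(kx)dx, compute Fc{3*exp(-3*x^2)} sqrt(3)*sqrt(pi)*exp(-k^2/12)/2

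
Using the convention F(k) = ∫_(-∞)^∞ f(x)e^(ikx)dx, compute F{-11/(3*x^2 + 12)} -11*pi*exp(-2*Abs(k))/6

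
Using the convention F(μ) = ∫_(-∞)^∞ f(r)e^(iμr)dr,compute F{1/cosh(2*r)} pi/(2*cosh(pi*μ/4))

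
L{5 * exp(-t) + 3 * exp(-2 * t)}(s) 3/(s + 2) + 5/(s + 1)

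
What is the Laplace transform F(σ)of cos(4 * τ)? σ/(σ^2 + 16)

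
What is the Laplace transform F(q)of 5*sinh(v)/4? 5/(4*(q^2 - 1))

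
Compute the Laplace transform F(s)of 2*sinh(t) 2/(s^2 - 1)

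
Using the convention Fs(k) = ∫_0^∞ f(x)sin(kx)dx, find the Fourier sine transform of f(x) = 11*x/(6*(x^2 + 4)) 11*pi*exp(-2*k)/12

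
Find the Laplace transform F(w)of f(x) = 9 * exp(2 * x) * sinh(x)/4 9/(4 * ((w - 2)^2 - 1))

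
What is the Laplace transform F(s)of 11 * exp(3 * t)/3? 11/(3 * (s - 3))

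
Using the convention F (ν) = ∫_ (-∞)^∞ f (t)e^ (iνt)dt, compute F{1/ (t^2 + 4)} pi*exp (-2*Abs (ν))/2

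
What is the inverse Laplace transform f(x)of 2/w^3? x^2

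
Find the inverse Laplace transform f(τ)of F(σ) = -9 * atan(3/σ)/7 -9 * sin(3 * τ)/(7 * τ)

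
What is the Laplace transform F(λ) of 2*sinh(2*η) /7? 4/(7*(λ^2 - 4) ) 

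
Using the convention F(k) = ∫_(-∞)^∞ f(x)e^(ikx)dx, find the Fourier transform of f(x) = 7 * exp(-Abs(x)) 14/(k^2+1)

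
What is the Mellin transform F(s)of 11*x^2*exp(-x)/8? 11*gamma(s + 2)/8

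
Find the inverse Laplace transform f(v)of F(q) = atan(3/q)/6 sin(3*v)/(6*v)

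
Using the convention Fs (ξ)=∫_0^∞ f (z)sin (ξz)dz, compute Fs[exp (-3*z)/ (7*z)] atan (ξ/3)/7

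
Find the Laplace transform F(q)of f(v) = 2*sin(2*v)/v 2*atan(2/q)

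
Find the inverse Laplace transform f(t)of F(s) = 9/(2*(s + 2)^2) 9*t*exp(-2*t)/2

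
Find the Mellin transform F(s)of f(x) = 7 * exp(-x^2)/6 7 * gamma(s/2)/12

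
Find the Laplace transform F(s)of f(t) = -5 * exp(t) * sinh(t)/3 -5/(3 * s * (s - 2))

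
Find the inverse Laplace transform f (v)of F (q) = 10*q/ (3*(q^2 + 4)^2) 5*v*sin (2*v)/6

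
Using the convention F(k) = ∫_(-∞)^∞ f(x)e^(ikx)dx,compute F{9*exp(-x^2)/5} 9*sqrt(pi)*exp(-k^2/4)/5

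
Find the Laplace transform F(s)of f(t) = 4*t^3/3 8/s^4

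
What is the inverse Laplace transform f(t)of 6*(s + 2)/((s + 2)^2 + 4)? 6*exp(-2*t)*cos(2*t)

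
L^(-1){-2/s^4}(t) -t^3/3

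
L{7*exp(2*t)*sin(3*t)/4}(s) 21/(4*((s - 2)^2 + 9))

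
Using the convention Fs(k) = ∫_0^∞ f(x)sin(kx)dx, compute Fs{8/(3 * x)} 4 * pi/3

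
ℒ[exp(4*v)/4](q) 1/(4*(q - 4))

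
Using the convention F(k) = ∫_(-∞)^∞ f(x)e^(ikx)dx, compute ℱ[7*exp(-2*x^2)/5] 7*sqrt(2)*sqrt(pi)*exp(-k^2/8)/10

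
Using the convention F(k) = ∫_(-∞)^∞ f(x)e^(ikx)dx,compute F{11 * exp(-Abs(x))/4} 11/(2 * (k^2 + 1))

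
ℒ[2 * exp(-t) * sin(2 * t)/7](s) 4/(7 * ((s + 1)^2 + 4))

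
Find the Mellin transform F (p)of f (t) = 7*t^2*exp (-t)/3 7*gamma (p + 2)/3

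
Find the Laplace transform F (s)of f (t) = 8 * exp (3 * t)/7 8/ (7 * (s - 3))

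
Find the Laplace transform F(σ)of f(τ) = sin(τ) 1/(σ^2 + 1)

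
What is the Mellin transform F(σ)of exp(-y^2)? gamma(σ/2)/2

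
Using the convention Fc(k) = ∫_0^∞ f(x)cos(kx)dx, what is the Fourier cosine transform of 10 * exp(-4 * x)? 40/(k^2 + 16)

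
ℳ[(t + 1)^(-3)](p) pi*(p - 2)*(p - 1)/(2*sin(pi*p))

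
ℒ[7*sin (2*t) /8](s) 7/ (4*(s^2+4) ) 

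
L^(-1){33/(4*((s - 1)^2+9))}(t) 11*exp(t)*sin(3*t)/4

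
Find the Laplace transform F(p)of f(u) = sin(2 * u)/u atan(2/p)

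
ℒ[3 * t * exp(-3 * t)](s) 3/(s+3)^2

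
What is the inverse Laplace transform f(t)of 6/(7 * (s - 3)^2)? 6 * t * exp(3 * t)/7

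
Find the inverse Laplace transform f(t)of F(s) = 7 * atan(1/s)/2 7 * sin(t)/(2 * t)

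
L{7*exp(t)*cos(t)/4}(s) 7*(s - 1)/(4*((s - 1)^2 + 1))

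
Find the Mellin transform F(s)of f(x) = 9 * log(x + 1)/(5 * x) -9 * pi * csc(pi * s)/(5 * s - 5)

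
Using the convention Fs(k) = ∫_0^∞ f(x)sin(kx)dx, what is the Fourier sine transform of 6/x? 3 * pi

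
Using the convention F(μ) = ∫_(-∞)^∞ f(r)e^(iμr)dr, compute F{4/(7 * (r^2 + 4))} 2 * pi * exp(-2 * Abs(μ))/7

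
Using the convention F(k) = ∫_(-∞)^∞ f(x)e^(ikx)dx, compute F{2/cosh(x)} 2*pi/cosh(pi*k/2)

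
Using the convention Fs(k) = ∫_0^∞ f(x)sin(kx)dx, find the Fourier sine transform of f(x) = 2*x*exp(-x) 4*k/(k^2 + 1)^2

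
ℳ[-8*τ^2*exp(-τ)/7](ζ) -8*gamma(ζ + 2)/7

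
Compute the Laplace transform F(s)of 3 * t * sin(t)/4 3 * s/(2 * (s^2 + 1)^2)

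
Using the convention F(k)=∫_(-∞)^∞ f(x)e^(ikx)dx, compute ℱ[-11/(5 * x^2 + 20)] -11 * pi * exp(-2 * Abs(k))/10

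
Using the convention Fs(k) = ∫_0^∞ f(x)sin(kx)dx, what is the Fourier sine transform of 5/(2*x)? 5*pi/4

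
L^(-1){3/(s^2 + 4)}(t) 3*sin(2*t)/2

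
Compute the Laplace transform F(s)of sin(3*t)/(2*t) atan(3/s)/2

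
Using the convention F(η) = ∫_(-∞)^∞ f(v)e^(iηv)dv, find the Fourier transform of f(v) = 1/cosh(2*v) pi/(2*cosh(pi*η/4))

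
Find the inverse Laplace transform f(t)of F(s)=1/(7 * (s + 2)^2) t * exp(-2 * t)/7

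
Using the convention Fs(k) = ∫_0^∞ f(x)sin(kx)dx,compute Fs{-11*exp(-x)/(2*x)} -11*atan(k)/2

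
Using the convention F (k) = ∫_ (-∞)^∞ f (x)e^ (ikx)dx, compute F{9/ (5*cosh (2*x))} 9*pi/ (10*cosh (pi*k/4))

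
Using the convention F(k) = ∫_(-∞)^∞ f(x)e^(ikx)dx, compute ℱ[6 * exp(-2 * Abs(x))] 24/(k^2 + 4)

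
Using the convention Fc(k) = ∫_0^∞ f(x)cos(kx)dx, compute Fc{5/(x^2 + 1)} 5*pi*exp(-k)/2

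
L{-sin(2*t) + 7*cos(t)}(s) 7*s/(s^2 + 1) - 2/(s^2 + 4)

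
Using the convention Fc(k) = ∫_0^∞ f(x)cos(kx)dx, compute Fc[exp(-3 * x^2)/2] sqrt(3) * sqrt(pi) * exp(-k^2/12)/12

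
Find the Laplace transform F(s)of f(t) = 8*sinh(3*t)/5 24/(5*(s^2 - 9))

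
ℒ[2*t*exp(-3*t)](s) 2/(s+3)^2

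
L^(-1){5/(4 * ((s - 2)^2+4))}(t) 5 * exp(2 * t) * sin(2 * t)/8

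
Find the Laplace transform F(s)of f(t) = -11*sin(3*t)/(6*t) -11*atan(3/s)/6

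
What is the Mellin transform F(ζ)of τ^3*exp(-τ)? gamma(ζ + 3)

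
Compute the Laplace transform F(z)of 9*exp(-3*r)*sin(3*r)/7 27/(7*((z + 3)^2 + 9))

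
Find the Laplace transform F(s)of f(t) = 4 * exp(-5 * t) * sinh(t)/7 4/(7 * ((s + 5)^2 - 1))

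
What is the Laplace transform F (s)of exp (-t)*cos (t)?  (s + 1)/ ( (s + 1)^2 + 1)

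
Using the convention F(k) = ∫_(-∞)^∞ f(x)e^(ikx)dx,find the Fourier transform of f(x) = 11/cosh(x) 11*pi/cosh(pi*k/2)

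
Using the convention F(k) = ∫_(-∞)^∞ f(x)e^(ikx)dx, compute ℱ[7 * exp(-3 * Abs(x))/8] 21/(4 * (k^2 + 9))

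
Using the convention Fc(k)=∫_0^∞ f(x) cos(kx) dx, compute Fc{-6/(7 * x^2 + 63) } -pi * exp(-3 * k) /7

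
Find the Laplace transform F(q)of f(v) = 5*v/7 5/(7*q^2)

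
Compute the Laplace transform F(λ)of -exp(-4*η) -1/(λ + 4)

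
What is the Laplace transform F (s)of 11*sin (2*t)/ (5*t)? 11*atan (2/s)/5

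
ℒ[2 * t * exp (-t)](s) 2/ (s + 1)^2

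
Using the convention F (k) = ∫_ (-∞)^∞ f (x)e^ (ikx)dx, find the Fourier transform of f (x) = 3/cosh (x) 3 * pi/cosh (pi * k/2)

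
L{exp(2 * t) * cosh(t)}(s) (s - 2)/((s - 2)^2 - 1)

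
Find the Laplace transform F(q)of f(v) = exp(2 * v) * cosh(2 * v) (q - 2)/(q * (q - 4))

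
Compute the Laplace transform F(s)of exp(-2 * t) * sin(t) 1/((s + 2)^2 + 1)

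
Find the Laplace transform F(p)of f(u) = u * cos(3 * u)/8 (p^2 - 9)/(8 * (p^2 + 9)^2)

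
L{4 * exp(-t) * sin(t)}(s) 4/((s + 1)^2 + 1)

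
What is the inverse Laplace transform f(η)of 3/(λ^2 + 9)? sin(3*η)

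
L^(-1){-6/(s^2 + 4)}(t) -3*sin(2*t)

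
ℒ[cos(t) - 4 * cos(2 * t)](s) s/(s^2 + 1) - 4 * s/(s^2 + 4)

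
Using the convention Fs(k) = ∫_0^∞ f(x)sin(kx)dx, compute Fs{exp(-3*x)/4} k/(4*(k^2 + 9))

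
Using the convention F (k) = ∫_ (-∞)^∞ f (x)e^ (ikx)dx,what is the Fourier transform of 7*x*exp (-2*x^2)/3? 7*sqrt (2)*I*sqrt (pi)*k*exp (-k^2/8)/24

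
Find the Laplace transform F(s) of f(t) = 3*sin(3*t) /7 9/(7*(s^2 + 9) ) 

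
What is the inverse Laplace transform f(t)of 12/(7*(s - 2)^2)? 12*t*exp(2*t)/7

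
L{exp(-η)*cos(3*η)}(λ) (λ + 1)/((λ + 1)^2 + 9)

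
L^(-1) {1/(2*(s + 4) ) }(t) exp(-4*t) /2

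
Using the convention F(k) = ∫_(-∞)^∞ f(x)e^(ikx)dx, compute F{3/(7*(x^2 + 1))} 3*pi*exp(-Abs(k))/7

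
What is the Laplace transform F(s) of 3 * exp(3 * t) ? 3/(s - 3) 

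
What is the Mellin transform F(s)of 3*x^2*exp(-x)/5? 3*gamma(s+2)/5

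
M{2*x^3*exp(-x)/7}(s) 2*gamma(s + 3)/7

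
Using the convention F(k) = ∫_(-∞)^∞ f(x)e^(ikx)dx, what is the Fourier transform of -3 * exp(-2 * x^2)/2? -3 * sqrt(2) * sqrt(pi) * exp(-k^2/8)/4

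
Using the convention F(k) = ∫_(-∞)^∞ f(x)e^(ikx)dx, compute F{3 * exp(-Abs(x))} 6/(k^2+1)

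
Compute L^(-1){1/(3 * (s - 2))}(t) exp(2 * t)/3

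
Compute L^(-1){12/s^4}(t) 2 * t^3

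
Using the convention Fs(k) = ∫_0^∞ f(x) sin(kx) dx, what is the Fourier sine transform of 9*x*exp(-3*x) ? 54*k/(k^2 + 9) ^2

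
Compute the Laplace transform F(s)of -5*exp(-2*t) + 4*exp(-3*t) 4/(s + 3) - 5/(s + 2)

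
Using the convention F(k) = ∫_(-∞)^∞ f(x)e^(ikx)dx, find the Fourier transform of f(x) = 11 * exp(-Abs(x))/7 22/(7 * (k^2 + 1))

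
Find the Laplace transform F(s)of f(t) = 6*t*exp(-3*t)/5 6/(5*(s + 3)^2)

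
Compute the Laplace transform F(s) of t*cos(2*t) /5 (s^2 - 4) /(5*(s^2 + 4) ^2) 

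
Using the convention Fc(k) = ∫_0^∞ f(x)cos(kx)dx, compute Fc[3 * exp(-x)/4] 3/(4 * (k^2+1))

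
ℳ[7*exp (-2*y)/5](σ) 7*gamma (σ)/ (5*2^σ)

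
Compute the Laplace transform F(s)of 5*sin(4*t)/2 10/(s^2+16)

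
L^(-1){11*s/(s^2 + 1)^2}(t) 11*t*sin(t)/2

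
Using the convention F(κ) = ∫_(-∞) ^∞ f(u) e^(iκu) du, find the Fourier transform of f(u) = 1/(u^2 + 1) pi * exp(-Abs(κ) ) 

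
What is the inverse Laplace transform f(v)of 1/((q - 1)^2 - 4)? exp(v) * sinh(2 * v)/2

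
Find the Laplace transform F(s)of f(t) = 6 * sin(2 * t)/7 12/(7 * (s^2 + 4))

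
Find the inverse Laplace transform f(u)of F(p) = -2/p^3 -u^2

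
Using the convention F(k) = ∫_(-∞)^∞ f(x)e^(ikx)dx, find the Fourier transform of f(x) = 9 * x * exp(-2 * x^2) 9 * sqrt(2) * I * sqrt(pi) * k * exp(-k^2/8)/8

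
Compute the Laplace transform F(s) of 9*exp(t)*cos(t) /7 9*(s - 1) /(7*((s - 1) ^2 + 1) ) 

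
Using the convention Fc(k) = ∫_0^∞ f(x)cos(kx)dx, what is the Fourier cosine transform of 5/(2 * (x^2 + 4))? 5 * pi * exp(-2 * k)/8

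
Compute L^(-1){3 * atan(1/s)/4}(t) 3 * sin(t)/(4 * t)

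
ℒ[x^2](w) 2/w^3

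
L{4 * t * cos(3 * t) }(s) 4 * (s^2 - 9) /(s^2+9) ^2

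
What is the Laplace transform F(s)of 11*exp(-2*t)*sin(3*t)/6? 11/(2*((s + 2)^2 + 9))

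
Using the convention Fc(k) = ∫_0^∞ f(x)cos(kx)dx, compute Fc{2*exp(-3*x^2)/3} sqrt(3)*sqrt(pi)*exp(-k^2/12)/9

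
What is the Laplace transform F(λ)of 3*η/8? 3/(8*λ^2)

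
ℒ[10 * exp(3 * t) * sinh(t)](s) 10/((s - 3)^2-1)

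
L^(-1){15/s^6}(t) t^5/8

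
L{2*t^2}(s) 4/s^3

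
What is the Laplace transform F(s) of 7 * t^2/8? 7/(4 * s^3) 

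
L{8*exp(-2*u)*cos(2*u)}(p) 8*(p + 2)/((p + 2)^2 + 4)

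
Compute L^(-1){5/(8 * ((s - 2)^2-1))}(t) 5 * exp(2 * t) * sinh(t)/8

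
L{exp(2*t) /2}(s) 1/(2*(s - 2) ) 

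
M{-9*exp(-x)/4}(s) -9*gamma(s)/4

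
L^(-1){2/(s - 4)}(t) 2*exp(4*t)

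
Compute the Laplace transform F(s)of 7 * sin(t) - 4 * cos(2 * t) 7/(s^2+1) - 4 * s/(s^2+4)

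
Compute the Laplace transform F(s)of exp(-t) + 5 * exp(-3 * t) 1/(s + 1) + 5/(s + 3)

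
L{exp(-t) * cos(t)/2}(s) (s + 1)/(2 * ((s + 1)^2 + 1))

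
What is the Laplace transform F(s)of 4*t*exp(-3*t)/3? 4/(3*(s + 3)^2)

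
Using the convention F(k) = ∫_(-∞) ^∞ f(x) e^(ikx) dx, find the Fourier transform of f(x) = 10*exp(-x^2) 10*sqrt(pi)*exp(-k^2/4) 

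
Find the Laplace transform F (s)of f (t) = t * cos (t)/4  (s^2 - 1)/ (4 * (s^2 + 1)^2)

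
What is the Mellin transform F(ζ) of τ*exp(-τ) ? gamma(ζ + 1) 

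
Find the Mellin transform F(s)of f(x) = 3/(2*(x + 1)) 3*pi*csc(pi*s)/2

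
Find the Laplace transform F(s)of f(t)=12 12/s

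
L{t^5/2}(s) 60/s^6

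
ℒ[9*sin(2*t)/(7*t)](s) 9*atan(2/s)/7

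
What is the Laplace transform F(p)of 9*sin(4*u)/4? 9/(p^2+16)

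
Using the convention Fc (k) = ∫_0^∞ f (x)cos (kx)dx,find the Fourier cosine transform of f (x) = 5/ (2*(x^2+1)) 5*pi*exp (-k)/4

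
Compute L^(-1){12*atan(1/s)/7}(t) 12*sin(t)/(7*t)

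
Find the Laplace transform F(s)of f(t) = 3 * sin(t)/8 3/(8 * (s^2 + 1))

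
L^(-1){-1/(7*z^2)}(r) -r/7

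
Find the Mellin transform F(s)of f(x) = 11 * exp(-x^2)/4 11 * gamma(s/2)/8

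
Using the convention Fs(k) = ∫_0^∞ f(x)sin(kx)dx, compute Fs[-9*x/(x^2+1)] -9*pi*exp(-k)/2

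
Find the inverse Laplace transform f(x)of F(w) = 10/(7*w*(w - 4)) 5*exp(2*x)*sinh(2*x)/7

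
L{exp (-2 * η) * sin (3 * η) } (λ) 3/ ( (λ + 2) ^2 + 9) 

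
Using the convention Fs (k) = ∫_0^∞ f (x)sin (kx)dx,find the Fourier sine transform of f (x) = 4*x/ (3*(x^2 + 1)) 2*pi*exp (-k)/3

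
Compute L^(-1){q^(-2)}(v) v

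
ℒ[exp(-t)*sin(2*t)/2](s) 1/((s + 1)^2 + 4)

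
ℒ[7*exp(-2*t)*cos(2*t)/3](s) 7*(s + 2)/(3*((s + 2)^2 + 4))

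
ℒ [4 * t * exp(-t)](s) 4/(s + 1)^2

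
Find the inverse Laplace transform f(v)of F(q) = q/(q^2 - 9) cosh(3*v)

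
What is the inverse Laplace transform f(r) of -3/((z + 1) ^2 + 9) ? -exp(-r) * sin(3 * r) 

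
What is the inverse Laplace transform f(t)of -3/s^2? -3*t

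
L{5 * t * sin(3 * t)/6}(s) 5 * s/(s^2 + 9)^2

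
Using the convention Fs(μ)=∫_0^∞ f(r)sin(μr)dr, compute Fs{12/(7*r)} 6*pi/7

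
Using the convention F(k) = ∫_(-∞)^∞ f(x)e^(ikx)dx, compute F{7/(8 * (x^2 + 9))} 7 * pi * exp(-3 * Abs(k))/24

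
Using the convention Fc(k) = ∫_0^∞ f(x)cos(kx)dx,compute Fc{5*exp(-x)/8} 5/(8*(k^2 + 1))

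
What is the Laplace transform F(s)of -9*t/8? -9/(8*s^2)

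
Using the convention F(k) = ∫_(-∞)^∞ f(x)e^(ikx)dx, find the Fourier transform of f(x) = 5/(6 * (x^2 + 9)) 5 * pi * exp(-3 * Abs(k))/18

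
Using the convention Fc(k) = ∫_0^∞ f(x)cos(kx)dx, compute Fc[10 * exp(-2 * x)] 20/(k^2 + 4)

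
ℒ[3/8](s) 3/(8 * s)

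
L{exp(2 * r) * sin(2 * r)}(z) 2/((z - 2)^2 + 4)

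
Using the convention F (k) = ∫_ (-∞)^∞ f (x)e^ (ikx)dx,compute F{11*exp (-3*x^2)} 11*sqrt (3)*sqrt (pi)*exp (-k^2/12)/3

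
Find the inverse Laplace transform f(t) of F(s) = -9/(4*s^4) -3*t^3/8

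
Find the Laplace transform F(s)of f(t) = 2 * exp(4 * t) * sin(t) 2/((s - 4)^2+1)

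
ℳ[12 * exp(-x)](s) 12 * gamma(s)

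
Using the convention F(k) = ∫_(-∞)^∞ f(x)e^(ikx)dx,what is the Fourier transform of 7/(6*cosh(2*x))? 7*pi/(12*cosh(pi*k/4))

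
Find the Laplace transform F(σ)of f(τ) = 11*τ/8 11/(8*σ^2)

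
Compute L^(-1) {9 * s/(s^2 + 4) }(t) 9 * cos(2 * t) 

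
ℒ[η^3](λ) 6/λ^4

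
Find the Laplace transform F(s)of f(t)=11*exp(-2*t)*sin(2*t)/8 11/(4*((s + 2)^2 + 4))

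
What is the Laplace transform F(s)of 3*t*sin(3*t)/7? 18*s/(7*(s^2+9)^2)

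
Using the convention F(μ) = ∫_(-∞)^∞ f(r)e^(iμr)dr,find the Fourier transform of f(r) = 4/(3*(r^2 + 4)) 2*pi*exp(-2*Abs(μ))/3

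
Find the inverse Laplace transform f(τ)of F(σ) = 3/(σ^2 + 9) sin(3*τ)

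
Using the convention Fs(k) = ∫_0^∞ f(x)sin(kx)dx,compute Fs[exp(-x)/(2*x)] atan(k)/2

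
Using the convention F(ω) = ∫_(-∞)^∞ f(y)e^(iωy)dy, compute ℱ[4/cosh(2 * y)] 2 * pi/cosh(pi * ω/4)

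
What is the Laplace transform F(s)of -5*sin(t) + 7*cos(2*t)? 7*s/(s^2 + 4) - 5/(s^2 + 1)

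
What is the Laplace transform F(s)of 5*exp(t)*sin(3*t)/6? 5/(2*((s - 1)^2 + 9))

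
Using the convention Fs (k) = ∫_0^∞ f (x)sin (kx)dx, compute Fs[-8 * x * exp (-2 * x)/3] -32 * k/ (3 * (k^2 + 4)^2)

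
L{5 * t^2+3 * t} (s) 3/s^2+10/s^3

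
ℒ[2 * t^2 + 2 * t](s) 2/s^2 + 4/s^3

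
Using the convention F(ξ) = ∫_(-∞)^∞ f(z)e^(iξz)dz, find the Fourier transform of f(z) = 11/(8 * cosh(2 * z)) 11 * pi/(16 * cosh(pi * ξ/4))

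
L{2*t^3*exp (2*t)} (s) 12/ (s - 2)^4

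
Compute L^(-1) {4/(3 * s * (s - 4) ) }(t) 2 * exp(2 * t) * sinh(2 * t) /3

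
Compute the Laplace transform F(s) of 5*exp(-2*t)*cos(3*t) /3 5*(s + 2) /(3*((s + 2) ^2 + 9) ) 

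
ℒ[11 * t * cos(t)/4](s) 11 * (s^2 - 1)/(4 * (s^2 + 1)^2)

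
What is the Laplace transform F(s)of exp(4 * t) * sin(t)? 1/((s - 4)^2 + 1)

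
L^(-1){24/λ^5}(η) η^4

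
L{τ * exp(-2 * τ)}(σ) (σ + 2)^(-2)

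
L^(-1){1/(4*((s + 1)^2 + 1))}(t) exp(-t)*sin(t)/4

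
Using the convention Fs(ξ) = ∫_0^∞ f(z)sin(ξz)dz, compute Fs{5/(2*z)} 5*pi/4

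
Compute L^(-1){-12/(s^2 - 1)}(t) -12*sinh(t)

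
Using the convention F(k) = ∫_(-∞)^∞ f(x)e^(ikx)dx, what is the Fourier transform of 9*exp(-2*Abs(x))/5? 36/(5*(k^2 + 4))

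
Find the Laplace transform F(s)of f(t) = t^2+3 3/s+2/s^3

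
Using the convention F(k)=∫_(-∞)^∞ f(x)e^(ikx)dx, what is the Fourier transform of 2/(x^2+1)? 2*pi*exp(-Abs(k))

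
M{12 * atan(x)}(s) -6 * pi * sec(pi * s/2)/s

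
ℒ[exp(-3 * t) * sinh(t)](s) 1/((s + 3)^2 - 1)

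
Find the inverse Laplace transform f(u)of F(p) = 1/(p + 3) exp(-3*u)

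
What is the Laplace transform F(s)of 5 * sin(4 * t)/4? 5/(s^2 + 16)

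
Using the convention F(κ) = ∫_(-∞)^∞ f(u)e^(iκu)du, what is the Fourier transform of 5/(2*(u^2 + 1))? 5*pi*exp(-Abs(κ))/2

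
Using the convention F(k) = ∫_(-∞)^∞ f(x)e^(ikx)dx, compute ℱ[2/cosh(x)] 2*pi/cosh(pi*k/2)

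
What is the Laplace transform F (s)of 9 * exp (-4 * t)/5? 9/ (5 * (s + 4))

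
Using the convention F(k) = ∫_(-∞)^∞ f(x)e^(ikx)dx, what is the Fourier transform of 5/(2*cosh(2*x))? 5*pi/(4*cosh(pi*k/4))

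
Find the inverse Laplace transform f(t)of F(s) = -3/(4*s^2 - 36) -sinh(3*t)/4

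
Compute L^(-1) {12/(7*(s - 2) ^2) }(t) 12*t*exp(2*t) /7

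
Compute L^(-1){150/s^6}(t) 5 * t^5/4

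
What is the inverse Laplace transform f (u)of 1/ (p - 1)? exp (u)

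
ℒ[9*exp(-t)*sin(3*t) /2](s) 27/(2*((s + 1) ^2 + 9) ) 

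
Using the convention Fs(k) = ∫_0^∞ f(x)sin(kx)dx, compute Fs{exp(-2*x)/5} k/(5*(k^2 + 4))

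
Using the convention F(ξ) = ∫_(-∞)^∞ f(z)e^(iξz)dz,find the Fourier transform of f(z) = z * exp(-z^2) I * sqrt(pi) * ξ * exp(-ξ^2/4)/2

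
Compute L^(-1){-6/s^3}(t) -3*t^2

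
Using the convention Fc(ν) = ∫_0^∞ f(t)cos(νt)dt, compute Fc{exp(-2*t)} 2/(ν^2 + 4)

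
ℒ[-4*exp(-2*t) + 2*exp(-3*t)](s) 2/(s + 3) - 4/(s + 2)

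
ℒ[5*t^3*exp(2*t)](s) 30/(s - 2)^4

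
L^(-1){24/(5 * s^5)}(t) t^4/5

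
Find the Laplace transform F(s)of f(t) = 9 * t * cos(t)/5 9 * (s^2-1)/(5 * (s^2 + 1)^2)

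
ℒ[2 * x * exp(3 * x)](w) 2/(w - 3)^2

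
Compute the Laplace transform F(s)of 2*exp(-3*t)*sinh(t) 2/((s + 3)^2-1)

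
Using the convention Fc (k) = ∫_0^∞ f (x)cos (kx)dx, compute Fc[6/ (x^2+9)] pi*exp (-3*k)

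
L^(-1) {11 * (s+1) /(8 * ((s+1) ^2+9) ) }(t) 11 * exp(-t) * cos(3 * t) /8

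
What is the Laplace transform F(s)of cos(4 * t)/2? s/(2 * (s^2 + 16))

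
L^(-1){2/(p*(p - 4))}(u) exp(2*u)*sinh(2*u)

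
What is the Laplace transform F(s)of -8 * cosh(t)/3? -8 * s/(3 * s^2 - 3)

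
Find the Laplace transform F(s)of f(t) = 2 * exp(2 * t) 2/(s - 2)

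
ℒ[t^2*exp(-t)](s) 2/(s + 1)^3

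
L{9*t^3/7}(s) 54/(7*s^4)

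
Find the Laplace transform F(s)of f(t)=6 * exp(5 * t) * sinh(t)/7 6/(7 * ((s - 5)^2 - 1))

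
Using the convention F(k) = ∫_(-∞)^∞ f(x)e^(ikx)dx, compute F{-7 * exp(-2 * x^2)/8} -7 * sqrt(2) * sqrt(pi) * exp(-k^2/8)/16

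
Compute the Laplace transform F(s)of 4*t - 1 4/s^2 - 1/s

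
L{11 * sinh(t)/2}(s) 11/(2 * (s^2-1))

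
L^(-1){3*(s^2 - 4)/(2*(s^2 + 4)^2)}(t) 3*t*cos(2*t)/2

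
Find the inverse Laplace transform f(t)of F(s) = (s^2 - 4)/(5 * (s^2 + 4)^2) t * cos(2 * t)/5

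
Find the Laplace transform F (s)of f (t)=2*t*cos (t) 2*(s^2 - 1)/ (s^2 + 1)^2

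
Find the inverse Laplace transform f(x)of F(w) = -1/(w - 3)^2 -x*exp(3*x)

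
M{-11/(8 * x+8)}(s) -11 * pi * csc(pi * s)/8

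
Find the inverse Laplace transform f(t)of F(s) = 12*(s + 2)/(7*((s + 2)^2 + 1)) 12*exp(-2*t)*cos(t)/7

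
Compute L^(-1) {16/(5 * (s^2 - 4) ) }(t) 8 * sinh(2 * t) /5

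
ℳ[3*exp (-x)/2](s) 3*gamma (s)/2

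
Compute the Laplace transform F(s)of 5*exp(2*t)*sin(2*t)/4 5/(2*((s - 2)^2+4))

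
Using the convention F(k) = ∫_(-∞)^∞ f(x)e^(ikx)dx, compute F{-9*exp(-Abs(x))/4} -9/(2*k^2 + 2)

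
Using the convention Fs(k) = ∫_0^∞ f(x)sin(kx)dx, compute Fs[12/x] 6 * pi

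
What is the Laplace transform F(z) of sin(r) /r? atan(1/z) 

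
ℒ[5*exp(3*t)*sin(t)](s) 5/((s - 3)^2 + 1)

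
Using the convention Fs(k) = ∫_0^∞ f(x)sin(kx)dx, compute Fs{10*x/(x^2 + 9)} 5*pi*exp(-3*k)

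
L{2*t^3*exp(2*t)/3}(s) 4/(s - 2)^4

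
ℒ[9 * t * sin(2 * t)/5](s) 36 * s/(5 * (s^2 + 4)^2)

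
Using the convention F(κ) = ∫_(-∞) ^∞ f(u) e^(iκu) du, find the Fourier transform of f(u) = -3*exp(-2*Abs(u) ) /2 -6/(κ^2 + 4) 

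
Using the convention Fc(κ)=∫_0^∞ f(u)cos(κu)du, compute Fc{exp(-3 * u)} 3/(κ^2 + 9)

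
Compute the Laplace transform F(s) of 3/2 3/(2 * s) 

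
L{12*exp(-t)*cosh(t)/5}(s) 12*(s + 1)/(5*s*(s + 2))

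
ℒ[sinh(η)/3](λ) 1/(3 * (λ^2 - 1))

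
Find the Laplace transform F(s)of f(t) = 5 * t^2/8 5/(4 * s^3)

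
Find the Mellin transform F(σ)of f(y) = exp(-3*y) gamma(σ)/3^σ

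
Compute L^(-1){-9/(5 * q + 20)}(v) -9 * exp(-4 * v)/5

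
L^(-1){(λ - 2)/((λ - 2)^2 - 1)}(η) exp(2 * η) * cosh(η)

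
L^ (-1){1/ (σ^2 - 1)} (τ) sinh (τ)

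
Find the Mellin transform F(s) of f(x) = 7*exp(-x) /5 7*gamma(s) /5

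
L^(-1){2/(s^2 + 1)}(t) 2 * sin(t)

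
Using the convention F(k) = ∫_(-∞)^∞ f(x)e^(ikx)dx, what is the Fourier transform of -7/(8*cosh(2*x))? -7*pi/(16*cosh(pi*k/4))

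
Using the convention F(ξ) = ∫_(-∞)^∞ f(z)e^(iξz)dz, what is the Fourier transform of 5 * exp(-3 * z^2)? 5 * sqrt(3) * sqrt(pi) * exp(-ξ^2/12)/3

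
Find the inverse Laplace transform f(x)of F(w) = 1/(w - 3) exp(3*x)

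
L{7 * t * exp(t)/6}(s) 7/(6 * (s - 1)^2)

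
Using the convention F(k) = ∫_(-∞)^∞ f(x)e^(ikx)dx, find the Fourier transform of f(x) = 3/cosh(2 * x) 3 * pi/(2 * cosh(pi * k/4))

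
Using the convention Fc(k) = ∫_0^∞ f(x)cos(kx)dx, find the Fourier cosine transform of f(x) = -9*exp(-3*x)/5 -27/(5*k^2 + 45)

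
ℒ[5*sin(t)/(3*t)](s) 5*atan(1/s)/3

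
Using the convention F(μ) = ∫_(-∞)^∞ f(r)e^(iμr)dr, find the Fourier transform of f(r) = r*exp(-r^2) I*sqrt(pi)*μ*exp(-μ^2/4)/2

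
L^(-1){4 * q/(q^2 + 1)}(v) 4 * cos(v)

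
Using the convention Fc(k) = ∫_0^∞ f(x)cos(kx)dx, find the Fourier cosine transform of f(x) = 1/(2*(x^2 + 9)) pi*exp(-3*k)/12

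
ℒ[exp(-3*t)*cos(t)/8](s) (s + 3)/(8*((s + 3)^2 + 1))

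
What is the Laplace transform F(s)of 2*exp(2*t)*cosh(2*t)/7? 2*(s - 2)/(7*s*(s - 4))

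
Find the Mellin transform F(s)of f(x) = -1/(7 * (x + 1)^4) pi * (s - 3) * (s - 2) * (s - 1)/(42 * sin(pi * s))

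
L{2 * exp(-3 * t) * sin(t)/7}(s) 2/(7 * ((s + 3)^2 + 1))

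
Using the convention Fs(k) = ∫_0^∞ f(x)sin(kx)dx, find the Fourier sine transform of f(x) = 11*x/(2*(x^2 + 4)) 11*pi*exp(-2*k)/4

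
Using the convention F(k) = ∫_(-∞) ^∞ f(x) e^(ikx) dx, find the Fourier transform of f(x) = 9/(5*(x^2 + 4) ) 9*pi*exp(-2*Abs(k) ) /10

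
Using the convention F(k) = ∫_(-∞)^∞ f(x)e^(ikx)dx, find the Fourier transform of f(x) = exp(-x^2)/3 sqrt(pi)*exp(-k^2/4)/3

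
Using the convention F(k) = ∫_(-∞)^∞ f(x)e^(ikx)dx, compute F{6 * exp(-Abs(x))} 12/(k^2 + 1)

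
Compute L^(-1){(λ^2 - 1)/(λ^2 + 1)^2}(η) η * cos(η)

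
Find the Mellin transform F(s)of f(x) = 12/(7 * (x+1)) 12 * pi * csc(pi * s)/7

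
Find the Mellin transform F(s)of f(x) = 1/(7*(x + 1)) pi*csc(pi*s)/7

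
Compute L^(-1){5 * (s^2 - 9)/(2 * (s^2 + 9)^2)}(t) 5 * t * cos(3 * t)/2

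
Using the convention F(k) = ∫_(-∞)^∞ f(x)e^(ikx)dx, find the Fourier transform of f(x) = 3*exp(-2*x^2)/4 3*sqrt(2)*sqrt(pi)*exp(-k^2/8)/8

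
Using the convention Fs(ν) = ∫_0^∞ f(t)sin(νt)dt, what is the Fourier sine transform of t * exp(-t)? 2 * ν/(ν^2+1)^2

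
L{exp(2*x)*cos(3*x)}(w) (w - 2)/((w - 2)^2+9)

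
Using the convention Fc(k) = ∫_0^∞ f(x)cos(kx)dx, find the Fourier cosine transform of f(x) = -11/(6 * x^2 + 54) -11 * pi * exp(-3 * k)/36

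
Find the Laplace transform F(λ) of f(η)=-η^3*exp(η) -6/(λ - 1) ^4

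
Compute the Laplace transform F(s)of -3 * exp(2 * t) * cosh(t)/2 3 * (2 - s)/(2 * ((s - 2)^2 - 1))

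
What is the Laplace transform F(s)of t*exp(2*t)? (s - 2)^(-2)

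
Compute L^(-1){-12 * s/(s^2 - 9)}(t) -12 * cosh(3 * t)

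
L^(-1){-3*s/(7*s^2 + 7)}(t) -3*cos(t)/7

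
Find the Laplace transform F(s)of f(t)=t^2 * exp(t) 2/(s - 1)^3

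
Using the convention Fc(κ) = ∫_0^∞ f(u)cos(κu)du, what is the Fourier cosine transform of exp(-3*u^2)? sqrt(3)*sqrt(pi)*exp(-κ^2/12)/6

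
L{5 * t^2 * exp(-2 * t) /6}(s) 5/(3 * (s+2) ^3) 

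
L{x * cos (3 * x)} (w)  (w^2 - 9)/ (w^2+9)^2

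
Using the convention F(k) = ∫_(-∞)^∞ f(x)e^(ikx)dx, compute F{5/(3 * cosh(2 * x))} 5 * pi/(6 * cosh(pi * k/4))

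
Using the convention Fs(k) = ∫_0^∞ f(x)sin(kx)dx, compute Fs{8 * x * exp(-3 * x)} 48 * k/(k^2 + 9)^2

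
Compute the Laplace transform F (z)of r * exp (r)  (z - 1)^ (-2)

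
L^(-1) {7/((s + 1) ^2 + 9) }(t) 7 * exp(-t) * sin(3 * t) /3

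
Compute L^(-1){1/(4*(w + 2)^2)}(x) x*exp(-2*x)/4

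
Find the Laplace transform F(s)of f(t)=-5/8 -5/(8*s)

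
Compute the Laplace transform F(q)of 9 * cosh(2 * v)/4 9 * q/(4 * (q^2 - 4))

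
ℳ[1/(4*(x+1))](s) pi*csc(pi*s)/4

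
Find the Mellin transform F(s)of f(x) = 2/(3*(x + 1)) 2*pi*csc(pi*s)/3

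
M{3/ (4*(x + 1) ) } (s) 3*pi*csc (pi*s) /4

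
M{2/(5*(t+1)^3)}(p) pi*(p - 2)*(p - 1)/(5*sin(pi*p))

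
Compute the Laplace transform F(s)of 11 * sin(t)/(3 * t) 11 * atan(1/s)/3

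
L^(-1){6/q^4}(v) v^3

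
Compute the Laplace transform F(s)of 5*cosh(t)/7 5*s/(7*(s^2 - 1))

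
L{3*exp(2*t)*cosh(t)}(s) 3*(s - 2)/((s - 2)^2 - 1)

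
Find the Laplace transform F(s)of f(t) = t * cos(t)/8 (s^2 - 1)/(8 * (s^2 + 1)^2)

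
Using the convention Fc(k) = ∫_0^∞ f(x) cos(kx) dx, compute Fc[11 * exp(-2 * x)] 22/(k^2 + 4) 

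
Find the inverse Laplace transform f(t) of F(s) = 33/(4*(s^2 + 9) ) 11*sin(3*t) /4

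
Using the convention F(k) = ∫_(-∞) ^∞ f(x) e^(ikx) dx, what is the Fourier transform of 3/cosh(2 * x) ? 3 * pi/(2 * cosh(pi * k/4) ) 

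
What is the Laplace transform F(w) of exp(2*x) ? 1/(w - 2) 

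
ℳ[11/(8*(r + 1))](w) 11*pi*csc(pi*w)/8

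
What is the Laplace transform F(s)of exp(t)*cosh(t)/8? (s - 1)/(8*s*(s - 2))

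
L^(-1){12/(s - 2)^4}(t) 2 * t^3 * exp(2 * t)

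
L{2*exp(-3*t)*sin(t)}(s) 2/((s + 3)^2 + 1)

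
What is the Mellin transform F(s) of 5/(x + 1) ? 5*pi*csc(pi*s) 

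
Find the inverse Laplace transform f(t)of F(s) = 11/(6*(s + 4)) 11*exp(-4*t)/6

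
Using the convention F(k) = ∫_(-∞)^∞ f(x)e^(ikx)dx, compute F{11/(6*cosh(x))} 11*pi/(6*cosh(pi*k/2))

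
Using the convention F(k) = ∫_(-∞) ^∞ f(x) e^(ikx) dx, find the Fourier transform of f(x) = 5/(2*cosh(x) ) 5*pi/(2*cosh(pi*k/2) ) 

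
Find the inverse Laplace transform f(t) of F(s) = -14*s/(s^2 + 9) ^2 -7*t*sin(3*t) /3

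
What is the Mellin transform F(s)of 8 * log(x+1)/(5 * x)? -8 * pi * csc(pi * s)/(5 * s - 5)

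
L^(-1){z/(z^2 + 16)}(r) cos(4*r)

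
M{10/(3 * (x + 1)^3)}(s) 5 * pi * (s - 2) * (s - 1)/(3 * sin(pi * s))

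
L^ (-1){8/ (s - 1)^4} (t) 4 * t^3 * exp (t)/3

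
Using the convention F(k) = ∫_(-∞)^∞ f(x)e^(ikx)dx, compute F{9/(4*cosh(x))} 9*pi/(4*cosh(pi*k/2))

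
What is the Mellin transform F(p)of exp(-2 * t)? gamma(p)/2^p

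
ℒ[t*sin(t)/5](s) 2*s/(5*(s^2 + 1)^2)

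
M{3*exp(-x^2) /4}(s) 3*gamma(s/2) /8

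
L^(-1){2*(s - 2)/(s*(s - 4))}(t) 2*exp(2*t)*cosh(2*t)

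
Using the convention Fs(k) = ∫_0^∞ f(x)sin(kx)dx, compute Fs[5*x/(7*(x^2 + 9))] 5*pi*exp(-3*k)/14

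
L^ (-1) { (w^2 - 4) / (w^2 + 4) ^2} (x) x*cos (2*x) 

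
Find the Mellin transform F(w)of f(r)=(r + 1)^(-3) pi * (w - 2) * (w - 1)/(2 * sin(pi * w))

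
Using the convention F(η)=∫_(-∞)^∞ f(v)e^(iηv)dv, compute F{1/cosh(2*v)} pi/(2*cosh(pi*η/4))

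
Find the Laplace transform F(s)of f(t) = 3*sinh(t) 3/(s^2 - 1)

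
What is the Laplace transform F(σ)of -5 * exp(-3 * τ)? -5/(σ + 3)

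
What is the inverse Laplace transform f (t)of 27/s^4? 9*t^3/2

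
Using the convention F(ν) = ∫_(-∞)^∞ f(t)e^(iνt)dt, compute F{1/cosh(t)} pi/cosh(pi*ν/2)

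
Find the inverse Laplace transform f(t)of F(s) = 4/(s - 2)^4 2*t^3*exp(2*t)/3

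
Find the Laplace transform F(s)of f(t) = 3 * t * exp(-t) 3/(s + 1)^2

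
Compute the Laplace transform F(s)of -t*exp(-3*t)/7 -1/(7*(s + 3)^2)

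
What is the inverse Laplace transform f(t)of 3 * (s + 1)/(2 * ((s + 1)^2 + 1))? 3 * exp(-t) * cos(t)/2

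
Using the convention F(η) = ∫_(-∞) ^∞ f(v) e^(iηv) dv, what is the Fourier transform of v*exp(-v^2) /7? I*sqrt(pi)*η*exp(-η^2/4) /14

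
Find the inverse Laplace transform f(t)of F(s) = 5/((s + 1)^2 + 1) 5*exp(-t)*sin(t)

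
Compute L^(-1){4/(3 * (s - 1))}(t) 4 * exp(t)/3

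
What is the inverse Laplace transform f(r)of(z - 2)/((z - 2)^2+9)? exp(2 * r) * cos(3 * r)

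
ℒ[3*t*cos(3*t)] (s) 3*(s^2 - 9)/(s^2+9)^2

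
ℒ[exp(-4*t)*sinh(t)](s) 1/((s + 4)^2 - 1)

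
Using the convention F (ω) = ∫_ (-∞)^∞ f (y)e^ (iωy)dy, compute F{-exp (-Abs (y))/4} -1/ (2*ω^2 + 2)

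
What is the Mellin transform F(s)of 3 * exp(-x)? 3 * gamma(s)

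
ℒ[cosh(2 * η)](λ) λ/(λ^2 - 4)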